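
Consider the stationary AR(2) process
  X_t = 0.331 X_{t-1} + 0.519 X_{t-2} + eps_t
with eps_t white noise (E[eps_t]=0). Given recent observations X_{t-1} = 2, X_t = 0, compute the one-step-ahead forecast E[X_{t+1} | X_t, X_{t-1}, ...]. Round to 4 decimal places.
E[X_{t+1} \mid \mathcal F_t] = 1.0380

For an AR(p) model X_t = c + sum_i phi_i X_{t-i} + eps_t, the
one-step-ahead conditional mean is
  E[X_{t+1} | X_t, ...] = c + sum_i phi_i X_{t+1-i}.
Substitute known values:
  E[X_{t+1} | ...] = (0.331) * (0) + (0.519) * (2)
                   = 1.0380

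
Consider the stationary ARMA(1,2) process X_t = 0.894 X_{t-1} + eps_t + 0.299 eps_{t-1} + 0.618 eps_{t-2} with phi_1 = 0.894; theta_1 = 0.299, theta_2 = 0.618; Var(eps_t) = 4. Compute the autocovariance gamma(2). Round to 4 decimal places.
\gamma(2) = 59.1116

Multiply the model equation by X_{t-k} and take expectations. With theta_0 = psi_0 = 1 and psi_j the MA(infinity) weights, this gives
  gamma(k) - sum_i phi_i gamma(k-i) = c_k,
  c_k = sigma^2 * sum_{j=k..q} theta_j psi_{j-k}   (c_k = 0 for k > q),
using gamma(-m) = gamma(m).
psi-weights needed (psi_j = theta_j + sum_i phi_i psi_{j-i}):
  psi_1 = theta_1 + phi_1 = 0.299 + (0.894) = 1.193
  psi_2 = theta_2 + phi_1 psi_1 = 0.618 + (0.894)(1.193) = 1.684542
Right-hand sides:
  c_0 = sigma^2 (1 + theta_1 psi_1 + theta_2 psi_2) = 4 * (1 + (0.299)(1.193) + (0.618)(1.684542)) = 4 * 2.397754 = 9.591016
  c_1 = sigma^2 (theta_1 + theta_2 psi_1) = 4 * (0.299 + (0.618)(1.193)) = 4.145096
  c_2 = sigma^2 theta_2 = 4 * (0.618) = 2.472
Equations for k = 0 and k = 1 (AR order 1):
  gamma(0) = phi_1 gamma(1) + c_0
  gamma(1) = phi_1 gamma(0) + c_1
Substituting the second into the first: gamma(0) (1 - phi_1^2) = c_0 + phi_1 c_1, so
  gamma(0) = (c_0 + phi_1 c_1) / (1 - phi_1^2) = (9.591016 + (0.894)(4.145096)) / (1 - (0.894)^2) = 13.296732 / 0.200764 = 66.230657.
  gamma(1) = phi_1 gamma(0) + c_1 = (0.894)(66.230657) + (4.145096) = 63.355303.
For k = 2: gamma(2) = phi_1 gamma(1) + c_2
  = (0.894)(63.355303) + (2.472) = 59.111641.
Therefore gamma(2) = 59.1116 (to 4 decimal places).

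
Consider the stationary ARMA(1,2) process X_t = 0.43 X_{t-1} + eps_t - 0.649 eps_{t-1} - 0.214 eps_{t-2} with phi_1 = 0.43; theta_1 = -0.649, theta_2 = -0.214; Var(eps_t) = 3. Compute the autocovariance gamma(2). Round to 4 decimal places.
\gamma(2) = -0.7728

Multiply the model equation by X_{t-k} and take expectations. With theta_0 = psi_0 = 1 and psi_j the MA(infinity) weights, this gives
  gamma(k) - sum_i phi_i gamma(k-i) = c_k,
  c_k = sigma^2 * sum_{j=k..q} theta_j psi_{j-k}   (c_k = 0 for k > q),
using gamma(-m) = gamma(m).
psi-weights needed (psi_j = theta_j + sum_i phi_i psi_{j-i}):
  psi_1 = theta_1 + phi_1 = -0.649 + (0.43) = -0.219
  psi_2 = theta_2 + phi_1 psi_1 = -0.214 + (0.43)(-0.219) = -0.30817
Right-hand sides:
  c_0 = sigma^2 (1 + theta_1 psi_1 + theta_2 psi_2) = 3 * (1 + (-0.649)(-0.219) + (-0.214)(-0.30817)) = 3 * 1.208079 = 3.624238
  c_1 = sigma^2 (theta_1 + theta_2 psi_1) = 3 * (-0.649 + (-0.214)(-0.219)) = -1.806402
  c_2 = sigma^2 theta_2 = 3 * (-0.214) = -0.642
Equations for k = 0 and k = 1 (AR order 1):
  gamma(0) = phi_1 gamma(1) + c_0
  gamma(1) = phi_1 gamma(0) + c_1
Substituting the second into the first: gamma(0) (1 - phi_1^2) = c_0 + phi_1 c_1, so
  gamma(0) = (c_0 + phi_1 c_1) / (1 - phi_1^2) = (3.624238 + (0.43)(-1.806402)) / (1 - (0.43)^2) = 2.847485 / 0.8151 = 3.493418.
  gamma(1) = phi_1 gamma(0) + c_1 = (0.43)(3.493418) + (-1.806402) = -0.304232.
For k = 2: gamma(2) = phi_1 gamma(1) + c_2
  = (0.43)(-0.304232) + (-0.642) = -0.77282.
Therefore gamma(2) = -0.7728 (to 4 decimal places).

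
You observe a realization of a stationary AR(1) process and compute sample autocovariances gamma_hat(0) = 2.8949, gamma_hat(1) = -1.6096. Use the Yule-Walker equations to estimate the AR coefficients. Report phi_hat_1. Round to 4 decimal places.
\hat\phi_{1} = -0.5560

The Yule-Walker equations for an AR(p) process read, in matrix form,
  Gamma_p phi = r_p,   with   (Gamma_p)_{ij} = gamma(|i - j|),
                       (r_p)_i = gamma(i),   i,j = 1..p.
Substitute the sample gammas (Toeplitz matrix and right-hand side of size 1):
  Gamma_p = [[2.8949]]
  r_p     = [-1.6096]
With p = 1 this is the single equation gamma(0) phi_1 = gamma(1):
  phi_hat_1 = gamma(1) / gamma(0) = -1.6096 / 2.8949 = -0.5560.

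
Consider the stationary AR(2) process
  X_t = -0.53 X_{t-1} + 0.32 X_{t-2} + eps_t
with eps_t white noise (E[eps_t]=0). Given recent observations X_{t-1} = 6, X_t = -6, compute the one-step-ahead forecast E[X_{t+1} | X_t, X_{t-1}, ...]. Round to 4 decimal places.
E[X_{t+1} \mid \mathcal F_t] = 5.1000

For an AR(p) model X_t = c + sum_i phi_i X_{t-i} + eps_t, the
one-step-ahead conditional mean is
  E[X_{t+1} | X_t, ...] = c + sum_i phi_i X_{t+1-i}.
Substitute known values:
  E[X_{t+1} | ...] = (-0.53) * (-6) + (0.32) * (6)
                   = 5.1000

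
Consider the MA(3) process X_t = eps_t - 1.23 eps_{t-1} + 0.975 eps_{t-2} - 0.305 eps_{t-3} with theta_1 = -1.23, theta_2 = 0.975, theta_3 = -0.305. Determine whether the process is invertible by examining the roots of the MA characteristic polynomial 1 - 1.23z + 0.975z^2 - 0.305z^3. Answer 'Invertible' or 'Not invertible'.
\text{Invertible}

The MA(q) characteristic polynomial is P(z) = 1 - 1.23z + 0.975z^2 - 0.305z^3.
Invertibility requires all roots to lie outside the unit circle, i.e. |z| > 1 for every root.
Degree 3: look for a simple real root z0 first, then factor out (1 - z/z0) and solve the remaining quadratic.
Testing z0 = 2: P(2) = 1 + (-1.23)(2) + (0.975)(2)^2 + (-0.305)(2)^3
  = 1 + (-2.46) + (3.9) + (-2.44) = 0.  So z_0 = 2 is a root, |z_0| = 2.
Divide out the factor (1 - 0.5 z) = (1 - z/z0) (since 1/z0 = 0.5):
  P(z) = (1 - 0.5 z)(1 + (-0.73) z + (0.61) z^2)
  [check: z-coef -0.73 - (0.5) = -1.23; z^2-coef 0.61 - (0.5)(-0.73) = 0.975; z^3-coef -(0.5)(0.61) = -0.305.]
Remaining roots from the quadratic factor 1 + (-0.73) z + (0.61) z^2:
  Set 1 + (-0.73) z + (0.61) z^2 = 0, i.e. a z^2 + b z + c = 0 with a = 0.61, b = -0.73, c = 1.
  Discriminant D = b^2 - 4ac = (-0.73)^2 - 4*(0.61)*1 = 0.5329 - (2.44) = -1.9071.
  D < 0, so the roots are the complex-conjugate pair z = (-b +/- i sqrt(-D)) / (2a) = 0.5984 +/- 1.1319i.
  For a conjugate pair |z|^2 = z * conj(z) = (product of roots) = c/a = 1/(0.61) = 1.639344, so |z| = sqrt(1.639344) = 1.2804 for both roots.
Moduli of all roots: 2.0000, 1.2804, 1.2804.
All moduli strictly greater than 1? Yes.
Verdict: Invertible.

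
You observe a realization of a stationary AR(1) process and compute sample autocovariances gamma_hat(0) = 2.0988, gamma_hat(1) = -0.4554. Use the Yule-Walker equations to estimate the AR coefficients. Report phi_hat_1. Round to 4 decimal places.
\hat\phi_{1} = -0.2170

The Yule-Walker equations for an AR(p) process read, in matrix form,
  Gamma_p phi = r_p,   with   (Gamma_p)_{ij} = gamma(|i - j|),
                       (r_p)_i = gamma(i),   i,j = 1..p.
Substitute the sample gammas (Toeplitz matrix and right-hand side of size 1):
  Gamma_p = [[2.0988]]
  r_p     = [-0.4554]
With p = 1 this is the single equation gamma(0) phi_1 = gamma(1):
  phi_hat_1 = gamma(1) / gamma(0) = -0.4554 / 2.0988 = -0.2170.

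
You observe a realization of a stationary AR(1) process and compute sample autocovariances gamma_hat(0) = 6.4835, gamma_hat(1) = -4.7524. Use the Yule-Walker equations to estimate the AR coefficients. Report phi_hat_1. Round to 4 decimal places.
\hat\phi_{1} = -0.7330

The Yule-Walker equations for an AR(p) process read, in matrix form,
  Gamma_p phi = r_p,   with   (Gamma_p)_{ij} = gamma(|i - j|),
                       (r_p)_i = gamma(i),   i,j = 1..p.
Substitute the sample gammas (Toeplitz matrix and right-hand side of size 1):
  Gamma_p = [[6.4835]]
  r_p     = [-4.7524]
With p = 1 this is the single equation gamma(0) phi_1 = gamma(1):
  phi_hat_1 = gamma(1) / gamma(0) = -4.7524 / 6.4835 = -0.7330.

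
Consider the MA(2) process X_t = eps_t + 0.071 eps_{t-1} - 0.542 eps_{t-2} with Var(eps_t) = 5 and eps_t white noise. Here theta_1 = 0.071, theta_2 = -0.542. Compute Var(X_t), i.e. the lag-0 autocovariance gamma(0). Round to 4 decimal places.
\gamma(0) = 6.4940

For an MA(q) process X_t = eps_t + sum_i theta_i eps_{t-i} with
Var(eps_t) = sigma^2, the variance is
  gamma(0) = sigma^2 * (1 + sum_i theta_i^2).
  sum_i theta_i^2 = (0.071)^2 + (-0.542)^2 = 0.005041 + 0.293764 = 0.298805.
  gamma(0) = 5 * (1 + 0.298805) = 5 * 1.298805 = 6.494025, which rounds to 6.4940.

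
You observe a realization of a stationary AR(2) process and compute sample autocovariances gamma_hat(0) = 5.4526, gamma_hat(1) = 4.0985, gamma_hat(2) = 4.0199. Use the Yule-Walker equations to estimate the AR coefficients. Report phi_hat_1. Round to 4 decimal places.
\hat\phi_{1} = 0.4540

The Yule-Walker equations for an AR(p) process read, in matrix form,
  Gamma_p phi = r_p,   with   (Gamma_p)_{ij} = gamma(|i - j|),
                       (r_p)_i = gamma(i),   i,j = 1..p.
Substitute the sample gammas (Toeplitz matrix and right-hand side of size 2):
  Gamma_p = [[5.4526, 4.0985], [4.0985, 5.4526]]
  r_p     = [4.0985, 4.0199]
Written out:
  5.4526 phi_1 + 4.0985 phi_2 = 4.0985
  4.0985 phi_1 + 5.4526 phi_2 = 4.0199
Solve by Cramer's rule:
  det = gamma(0)^2 - gamma(1)^2 = (5.4526)^2 - (4.0985)^2 = 29.73084676 - 16.79770225 = 12.93314451
  phi_hat_1 = [gamma(1) gamma(0) - gamma(1) gamma(2)] / det = [(4.0985)(5.4526) - (4.0985)(4.0199)] / 12.93314451 = 5.87192095 / 12.93314451 = 0.454
  phi_hat_2 = [gamma(0) gamma(2) - gamma(1)^2] / det = [(5.4526)(4.0199) - (4.0985)^2] / 12.93314451 = 5.12120449 / 12.93314451 = 0.396
So phi_hat = [0.4540, 0.3960].
Therefore phi_hat_1 = 0.4540.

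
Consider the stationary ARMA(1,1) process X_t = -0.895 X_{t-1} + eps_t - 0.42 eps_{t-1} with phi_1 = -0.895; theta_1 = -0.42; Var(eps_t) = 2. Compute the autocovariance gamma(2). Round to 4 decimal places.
\gamma(2) = 16.2767

Multiply the model equation by X_{t-k} and take expectations. With theta_0 = psi_0 = 1 and psi_j the MA(infinity) weights, this gives
  gamma(k) - sum_i phi_i gamma(k-i) = c_k,
  c_k = sigma^2 * sum_{j=k..q} theta_j psi_{j-k}   (c_k = 0 for k > q),
using gamma(-m) = gamma(m).
psi-weights needed (psi_j = theta_j + sum_i phi_i psi_{j-i}):
  psi_1 = theta_1 + phi_1 = -0.42 + (-0.895) = -1.315
Right-hand sides:
  c_0 = sigma^2 (1 + theta_1 psi_1) = 2 * (1 + (-0.42)(-1.315)) = 2 * 1.5523 = 3.1046
  c_1 = sigma^2 theta_1 = 2 * (-0.42) = -0.84
  c_2 = 0
Equations for k = 0 and k = 1 (AR order 1):
  gamma(0) = phi_1 gamma(1) + c_0
  gamma(1) = phi_1 gamma(0) + c_1
Substituting the second into the first: gamma(0) (1 - phi_1^2) = c_0 + phi_1 c_1, so
  gamma(0) = (c_0 + phi_1 c_1) / (1 - phi_1^2) = (3.1046 + (-0.895)(-0.84)) / (1 - (-0.895)^2) = 3.8564 / 0.198975 = 19.381329.
  gamma(1) = phi_1 gamma(0) + c_1 = (-0.895)(19.381329) + (-0.84) = -18.18629.
For k = 2 (> q): gamma(2) = phi_1 gamma(1) = (-0.895)(-18.18629) = 16.276729.
Therefore gamma(2) = 16.2767 (to 4 decimal places).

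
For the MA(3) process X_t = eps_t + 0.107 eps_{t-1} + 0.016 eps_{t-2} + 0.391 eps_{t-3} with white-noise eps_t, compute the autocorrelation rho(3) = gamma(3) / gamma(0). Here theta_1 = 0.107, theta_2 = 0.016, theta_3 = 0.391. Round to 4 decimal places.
\rho(3) = 0.3357

For an MA(q) process with theta_0 = 1, the autocovariance is
  gamma(k) = sigma^2 * sum_{i=0..q-k} theta_i * theta_{i+k},
and rho(k) = gamma(k) / gamma(0). Sigma^2 cancels.
  numerator   = (1)*(0.391) = 0.391.
  denominator = (1)^2 + (0.107)^2 + (0.016)^2 + (0.391)^2 = 1.164586.
  rho(3) = 0.391 / 1.164586 = 0.3357.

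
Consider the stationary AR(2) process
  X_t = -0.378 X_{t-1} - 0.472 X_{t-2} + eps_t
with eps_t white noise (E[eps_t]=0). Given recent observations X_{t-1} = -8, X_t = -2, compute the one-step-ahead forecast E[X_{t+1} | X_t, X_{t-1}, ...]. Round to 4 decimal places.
E[X_{t+1} \mid \mathcal F_t] = 4.5320

For an AR(p) model X_t = c + sum_i phi_i X_{t-i} + eps_t, the
one-step-ahead conditional mean is
  E[X_{t+1} | X_t, ...] = c + sum_i phi_i X_{t+1-i}.
Substitute known values:
  E[X_{t+1} | ...] = (-0.378) * (-2) + (-0.472) * (-8)
                   = 4.5320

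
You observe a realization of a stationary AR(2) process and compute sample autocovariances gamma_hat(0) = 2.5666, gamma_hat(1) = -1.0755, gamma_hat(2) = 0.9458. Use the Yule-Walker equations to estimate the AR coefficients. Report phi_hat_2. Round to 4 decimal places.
\hat\phi_{2} = 0.2340

The Yule-Walker equations for an AR(p) process read, in matrix form,
  Gamma_p phi = r_p,   with   (Gamma_p)_{ij} = gamma(|i - j|),
                       (r_p)_i = gamma(i),   i,j = 1..p.
Substitute the sample gammas (Toeplitz matrix and right-hand side of size 2):
  Gamma_p = [[2.5666, -1.0755], [-1.0755, 2.5666]]
  r_p     = [-1.0755, 0.9458]
Written out:
  2.5666 phi_1 - 1.0755 phi_2 = -1.0755
  -1.0755 phi_1 + 2.5666 phi_2 = 0.9458
Solve by Cramer's rule:
  det = gamma(0)^2 - gamma(1)^2 = (2.5666)^2 - (-1.0755)^2 = 6.58743556 - 1.15670025 = 5.43073531
  phi_hat_1 = [gamma(1) gamma(0) - gamma(1) gamma(2)] / det = [(-1.0755)(2.5666) - (-1.0755)(0.9458)] / 5.43073531 = -1.7431704 / 5.43073531 = -0.321
  phi_hat_2 = [gamma(0) gamma(2) - gamma(1)^2] / det = [(2.5666)(0.9458) - (-1.0755)^2] / 5.43073531 = 1.27079003 / 5.43073531 = 0.234
So phi_hat = [-0.3210, 0.2340].
Therefore phi_hat_2 = 0.2340.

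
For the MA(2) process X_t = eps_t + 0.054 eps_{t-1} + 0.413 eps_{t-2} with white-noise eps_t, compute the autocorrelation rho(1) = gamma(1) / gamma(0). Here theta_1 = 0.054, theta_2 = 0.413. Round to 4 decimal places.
\rho(1) = 0.0650

For an MA(q) process with theta_0 = 1, the autocovariance is
  gamma(k) = sigma^2 * sum_{i=0..q-k} theta_i * theta_{i+k},
and rho(k) = gamma(k) / gamma(0). Sigma^2 cancels.
  numerator   = (1)*(0.054) + (0.054)*(0.413) = 0.076302.
  denominator = (1)^2 + (0.054)^2 + (0.413)^2 = 1.173485.
  rho(1) = 0.076302 / 1.173485 = 0.0650.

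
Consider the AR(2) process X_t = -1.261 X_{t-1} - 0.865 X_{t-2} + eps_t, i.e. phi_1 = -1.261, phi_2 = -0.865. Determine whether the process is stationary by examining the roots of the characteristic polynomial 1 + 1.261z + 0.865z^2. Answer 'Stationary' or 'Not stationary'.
\text{Stationary}

The AR(p) characteristic polynomial is P(z) = 1 + 1.261z + 0.865z^2.
Stationarity requires all roots to lie outside the unit circle, i.e. |z| > 1 for every root.
Set 1 + (1.261) z + (0.865) z^2 = 0, i.e. a z^2 + b z + c = 0 with a = 0.865, b = 1.261, c = 1.
Discriminant D = b^2 - 4ac = (1.261)^2 - 4*(0.865)*1 = 1.590121 - (3.46) = -1.869879.
D < 0, so the roots are the complex-conjugate pair z = (-b +/- i sqrt(-D)) / (2a) = -0.7289 +/- 0.7904i.
For a conjugate pair |z|^2 = z * conj(z) = (product of roots) = c/a = 1/(0.865) = 1.156069, so |z| = sqrt(1.156069) = 1.0752 for both roots.
Moduli of all roots: 1.0752, 1.0752.
All moduli strictly greater than 1? Yes.
Verdict: Stationary.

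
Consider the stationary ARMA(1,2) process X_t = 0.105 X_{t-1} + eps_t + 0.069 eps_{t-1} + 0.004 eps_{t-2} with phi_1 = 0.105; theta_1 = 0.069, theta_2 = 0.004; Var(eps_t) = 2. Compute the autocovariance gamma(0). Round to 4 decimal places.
\gamma(0) = 2.0616

Multiply the model equation by X_{t-k} and take expectations. With theta_0 = psi_0 = 1 and psi_j the MA(infinity) weights, this gives
  gamma(k) - sum_i phi_i gamma(k-i) = c_k,
  c_k = sigma^2 * sum_{j=k..q} theta_j psi_{j-k}   (c_k = 0 for k > q),
using gamma(-m) = gamma(m).
psi-weights needed (psi_j = theta_j + sum_i phi_i psi_{j-i}):
  psi_1 = theta_1 + phi_1 = 0.069 + (0.105) = 0.174
  psi_2 = theta_2 + phi_1 psi_1 = 0.004 + (0.105)(0.174) = 0.02227
Right-hand sides:
  c_0 = sigma^2 (1 + theta_1 psi_1 + theta_2 psi_2) = 2 * (1 + (0.069)(0.174) + (0.004)(0.02227)) = 2 * 1.012095 = 2.02419
  c_1 = sigma^2 (theta_1 + theta_2 psi_1) = 2 * (0.069 + (0.004)(0.174)) = 0.139392
  c_2 = sigma^2 theta_2 = 2 * (0.004) = 0.008
Equations for k = 0 and k = 1 (AR order 1):
  gamma(0) = phi_1 gamma(1) + c_0
  gamma(1) = phi_1 gamma(0) + c_1
Substituting the second into the first: gamma(0) (1 - phi_1^2) = c_0 + phi_1 c_1, so
  gamma(0) = (c_0 + phi_1 c_1) / (1 - phi_1^2) = (2.02419 + (0.105)(0.139392)) / (1 - (0.105)^2) = 2.038826 / 0.988975 = 2.061555.
Therefore gamma(0) = 2.0616 (to 4 decimal places).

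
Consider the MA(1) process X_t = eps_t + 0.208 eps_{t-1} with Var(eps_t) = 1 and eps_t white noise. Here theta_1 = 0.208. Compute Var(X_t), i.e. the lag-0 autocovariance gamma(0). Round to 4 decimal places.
\gamma(0) = 1.0433

For an MA(q) process X_t = eps_t + sum_i theta_i eps_{t-i} with
Var(eps_t) = sigma^2, the variance is
  gamma(0) = sigma^2 * (1 + sum_i theta_i^2).
  sum_i theta_i^2 = (0.208)^2 = 0.043264.
  gamma(0) = 1 * (1 + 0.043264) = 1 * 1.043264 = 1.043264, which rounds to 1.0433.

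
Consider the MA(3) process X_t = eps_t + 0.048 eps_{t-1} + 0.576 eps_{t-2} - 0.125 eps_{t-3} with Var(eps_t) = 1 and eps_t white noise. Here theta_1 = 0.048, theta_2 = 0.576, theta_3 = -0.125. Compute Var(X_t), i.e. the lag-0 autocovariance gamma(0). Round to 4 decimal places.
\gamma(0) = 1.3497

For an MA(q) process X_t = eps_t + sum_i theta_i eps_{t-i} with
Var(eps_t) = sigma^2, the variance is
  gamma(0) = sigma^2 * (1 + sum_i theta_i^2).
  sum_i theta_i^2 = (0.048)^2 + (0.576)^2 + (-0.125)^2 = 0.002304 + 0.331776 + 0.015625 = 0.349705.
  gamma(0) = 1 * (1 + 0.349705) = 1 * 1.349705 = 1.349705, which rounds to 1.3497.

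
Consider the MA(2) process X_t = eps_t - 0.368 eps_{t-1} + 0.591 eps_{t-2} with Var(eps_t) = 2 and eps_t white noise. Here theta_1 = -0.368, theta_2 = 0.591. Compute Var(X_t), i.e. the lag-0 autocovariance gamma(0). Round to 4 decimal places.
\gamma(0) = 2.9694

For an MA(q) process X_t = eps_t + sum_i theta_i eps_{t-i} with
Var(eps_t) = sigma^2, the variance is
  gamma(0) = sigma^2 * (1 + sum_i theta_i^2).
  sum_i theta_i^2 = (-0.368)^2 + (0.591)^2 = 0.135424 + 0.349281 = 0.484705.
  gamma(0) = 2 * (1 + 0.484705) = 2 * 1.484705 = 2.96941, which rounds to 2.9694.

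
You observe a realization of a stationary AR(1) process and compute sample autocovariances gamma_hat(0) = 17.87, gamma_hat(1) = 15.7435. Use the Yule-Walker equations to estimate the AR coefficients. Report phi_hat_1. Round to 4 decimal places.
\hat\phi_{1} = 0.8810

The Yule-Walker equations for an AR(p) process read, in matrix form,
  Gamma_p phi = r_p,   with   (Gamma_p)_{ij} = gamma(|i - j|),
                       (r_p)_i = gamma(i),   i,j = 1..p.
Substitute the sample gammas (Toeplitz matrix and right-hand side of size 1):
  Gamma_p = [[17.87]]
  r_p     = [15.7435]
With p = 1 this is the single equation gamma(0) phi_1 = gamma(1):
  phi_hat_1 = gamma(1) / gamma(0) = 15.7435 / 17.87 = 0.8810.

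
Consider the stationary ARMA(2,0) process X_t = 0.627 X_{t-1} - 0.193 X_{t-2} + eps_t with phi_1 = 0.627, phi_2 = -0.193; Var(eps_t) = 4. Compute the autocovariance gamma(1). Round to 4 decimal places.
\gamma(1) = 3.0169

Multiply the model equation by X_{t-k} and take expectations. With theta_0 = psi_0 = 1 and psi_j the MA(infinity) weights, this gives
  gamma(k) - sum_i phi_i gamma(k-i) = c_k,
  c_k = sigma^2 * sum_{j=k..q} theta_j psi_{j-k}   (c_k = 0 for k > q),
using gamma(-m) = gamma(m).
Pure AR (q = 0): c_0 = sigma^2 = 4, c_k = 0 for k >= 1.
Equations for k = 0, 1, 2 (AR order 2, c_2 = 0):
  (E0) gamma(0) = phi_1 gamma(1) + phi_2 gamma(2) + c_0
  (E1) gamma(1) = phi_1 gamma(0) + phi_2 gamma(1) + c_1
  (E2) gamma(2) = phi_1 gamma(1) + phi_2 gamma(0)
From (E1): gamma(1) = A gamma(0) + B with
  A = phi_1 / (1 - phi_2) = 0.627 / 1.193 = 0.525566,   B = c_1 / (1 - phi_2) = 0 / 1.193 = 0.
Insert (E2) into (E0): gamma(0) (1 - phi_2^2) = phi_1 (1 + phi_2) gamma(1) + c_0.
  phi_1 (1 + phi_2) = (0.627)(0.807) = 0.505989,   1 - phi_2^2 = 0.962751.
Replace gamma(1) by A gamma(0) + B and collect gamma(0):
  gamma(0) [0.962751 - (0.505989)(0.525566)] = c_0 = 4
  gamma(0) * 0.69682 = 4
  gamma(0) = 4 / 0.69682 = 5.740359.
  gamma(1) = A gamma(0) = (0.525566)(5.740359) = 3.016937.
Therefore gamma(1) = 3.0169 (to 4 decimal places).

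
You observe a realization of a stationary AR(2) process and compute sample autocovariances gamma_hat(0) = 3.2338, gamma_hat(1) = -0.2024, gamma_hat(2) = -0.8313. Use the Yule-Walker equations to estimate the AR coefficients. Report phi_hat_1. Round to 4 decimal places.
\hat\phi_{1} = -0.0790

The Yule-Walker equations for an AR(p) process read, in matrix form,
  Gamma_p phi = r_p,   with   (Gamma_p)_{ij} = gamma(|i - j|),
                       (r_p)_i = gamma(i),   i,j = 1..p.
Substitute the sample gammas (Toeplitz matrix and right-hand side of size 2):
  Gamma_p = [[3.2338, -0.2024], [-0.2024, 3.2338]]
  r_p     = [-0.2024, -0.8313]
Written out:
  3.2338 phi_1 - 0.2024 phi_2 = -0.2024
  -0.2024 phi_1 + 3.2338 phi_2 = -0.8313
Solve by Cramer's rule:
  det = gamma(0)^2 - gamma(1)^2 = (3.2338)^2 - (-0.2024)^2 = 10.45746244 - 0.04096576 = 10.41649668
  phi_hat_1 = [gamma(1) gamma(0) - gamma(1) gamma(2)] / det = [(-0.2024)(3.2338) - (-0.2024)(-0.8313)] / 10.41649668 = -0.82277624 / 10.41649668 = -0.079
  phi_hat_2 = [gamma(0) gamma(2) - gamma(1)^2] / det = [(3.2338)(-0.8313) - (-0.2024)^2] / 10.41649668 = -2.7292237 / 10.41649668 = -0.262
So phi_hat = [-0.0790, -0.2620].
Therefore phi_hat_1 = -0.0790.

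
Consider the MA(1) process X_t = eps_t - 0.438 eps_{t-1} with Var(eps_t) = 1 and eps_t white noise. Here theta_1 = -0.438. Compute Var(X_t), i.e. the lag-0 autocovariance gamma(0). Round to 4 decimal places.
\gamma(0) = 1.1918

For an MA(q) process X_t = eps_t + sum_i theta_i eps_{t-i} with
Var(eps_t) = sigma^2, the variance is
  gamma(0) = sigma^2 * (1 + sum_i theta_i^2).
  sum_i theta_i^2 = (-0.438)^2 = 0.191844.
  gamma(0) = 1 * (1 + 0.191844) = 1 * 1.191844 = 1.191844, which rounds to 1.1918.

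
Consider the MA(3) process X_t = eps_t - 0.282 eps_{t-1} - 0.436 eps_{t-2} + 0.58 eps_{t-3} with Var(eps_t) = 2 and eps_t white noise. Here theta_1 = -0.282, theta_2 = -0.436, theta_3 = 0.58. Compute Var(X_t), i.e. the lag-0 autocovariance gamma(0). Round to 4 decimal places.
\gamma(0) = 3.2120

For an MA(q) process X_t = eps_t + sum_i theta_i eps_{t-i} with
Var(eps_t) = sigma^2, the variance is
  gamma(0) = sigma^2 * (1 + sum_i theta_i^2).
  sum_i theta_i^2 = (-0.282)^2 + (-0.436)^2 + (0.58)^2 = 0.079524 + 0.190096 + 0.3364 = 0.60602.
  gamma(0) = 2 * (1 + 0.60602) = 2 * 1.60602 = 3.21204, which rounds to 3.2120.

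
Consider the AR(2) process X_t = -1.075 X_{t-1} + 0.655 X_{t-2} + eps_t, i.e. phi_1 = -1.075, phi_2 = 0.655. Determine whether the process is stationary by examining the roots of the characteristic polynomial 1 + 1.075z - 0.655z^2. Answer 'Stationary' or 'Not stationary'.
\text{Not stationary}

The AR(p) characteristic polynomial is P(z) = 1 + 1.075z - 0.655z^2.
Stationarity requires all roots to lie outside the unit circle, i.e. |z| > 1 for every root.
Set 1 + (1.075) z + (-0.655) z^2 = 0, i.e. a z^2 + b z + c = 0 with a = -0.655, b = 1.075, c = 1.
Discriminant D = b^2 - 4ac = (1.075)^2 - 4*(-0.655)*1 = 1.155625 - (-2.62) = 3.775625.
D >= 0, so the roots are real: z = (-b +/- sqrt(D)) / (2a) = (-1.075 +/- 1.943097) / (-1.31).
  z_1 = (-1.075 + 1.943097) / (-1.31) = -0.6627,   |z_1| = 0.6627.
  z_2 = (-1.075 - 1.943097) / (-1.31) = 2.3039,   |z_2| = 2.3039.
Moduli of all roots: 0.6627, 2.3039.
All moduli strictly greater than 1? No.
Verdict: Not stationary.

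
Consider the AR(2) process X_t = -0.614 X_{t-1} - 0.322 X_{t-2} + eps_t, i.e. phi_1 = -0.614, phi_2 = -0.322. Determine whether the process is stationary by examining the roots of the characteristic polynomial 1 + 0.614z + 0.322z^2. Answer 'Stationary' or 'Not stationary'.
\text{Stationary}

The AR(p) characteristic polynomial is P(z) = 1 + 0.614z + 0.322z^2.
Stationarity requires all roots to lie outside the unit circle, i.e. |z| > 1 for every root.
Set 1 + (0.614) z + (0.322) z^2 = 0, i.e. a z^2 + b z + c = 0 with a = 0.322, b = 0.614, c = 1.
Discriminant D = b^2 - 4ac = (0.614)^2 - 4*(0.322)*1 = 0.376996 - (1.288) = -0.911004.
D < 0, so the roots are the complex-conjugate pair z = (-b +/- i sqrt(-D)) / (2a) = -0.9534 +/- 1.4821i.
For a conjugate pair |z|^2 = z * conj(z) = (product of roots) = c/a = 1/(0.322) = 3.10559, so |z| = sqrt(3.10559) = 1.7623 for both roots.
Moduli of all roots: 1.7623, 1.7623.
All moduli strictly greater than 1? Yes.
Verdict: Stationary.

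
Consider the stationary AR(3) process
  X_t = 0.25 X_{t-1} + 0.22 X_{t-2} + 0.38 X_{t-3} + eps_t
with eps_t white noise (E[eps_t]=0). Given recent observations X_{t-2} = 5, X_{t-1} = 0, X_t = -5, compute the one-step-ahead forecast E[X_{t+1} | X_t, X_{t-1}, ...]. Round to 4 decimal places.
E[X_{t+1} \mid \mathcal F_t] = 0.6500

For an AR(p) model X_t = c + sum_i phi_i X_{t-i} + eps_t, the
one-step-ahead conditional mean is
  E[X_{t+1} | X_t, ...] = c + sum_i phi_i X_{t+1-i}.
Substitute known values:
  E[X_{t+1} | ...] = (0.25) * (-5) + (0.22) * (0) + (0.38) * (5)
                   = 0.6500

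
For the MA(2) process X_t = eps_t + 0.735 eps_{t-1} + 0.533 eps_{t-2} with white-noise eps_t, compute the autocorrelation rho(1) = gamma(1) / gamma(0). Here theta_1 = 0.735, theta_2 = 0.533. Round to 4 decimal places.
\rho(1) = 0.6176

For an MA(q) process with theta_0 = 1, the autocovariance is
  gamma(k) = sigma^2 * sum_{i=0..q-k} theta_i * theta_{i+k},
and rho(k) = gamma(k) / gamma(0). Sigma^2 cancels.
  numerator   = (1)*(0.735) + (0.735)*(0.533) = 1.126755.
  denominator = (1)^2 + (0.735)^2 + (0.533)^2 = 1.824314.
  rho(1) = 1.126755 / 1.824314 = 0.6176.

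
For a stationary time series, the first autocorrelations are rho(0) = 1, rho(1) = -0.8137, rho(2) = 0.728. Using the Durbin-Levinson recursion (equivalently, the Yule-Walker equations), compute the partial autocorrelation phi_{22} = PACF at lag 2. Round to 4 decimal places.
\phi_{22} = 0.1950

The PACF at lag k is phi_{kk}, the last component of the solution
to the Yule-Walker system G_k phi = r_k where
  (G_k)_{ij} = rho(|i - j|), (r_k)_i = rho(i), i,j = 1..k.
Equivalently, Durbin-Levinson gives phi_{kk} iteratively:
  phi_{11} = rho(1)
  phi_{kk} = [rho(k) - sum_{j=1..k-1} phi_{k-1,j} rho(k-j)]
            / [1 - sum_{j=1..k-1} phi_{k-1,j} rho(j)],
  phi_{k,j} = phi_{k-1,j} - phi_{kk} phi_{k-1,k-j},  j = 1..k-1.
Step k = 1:
  phi_11 = rho(1) = -0.8137.
Step k = 2:
  phi_22 = [rho(2) - phi_11 rho(1)] / [1 - phi_11 rho(1)] = [0.728 - (-0.8137)(-0.8137)] / [1 - (-0.8137)(-0.8137)]
         = 0.06589231 / 0.33789231 = 0.195.
Therefore phi_{22} = 0.1950.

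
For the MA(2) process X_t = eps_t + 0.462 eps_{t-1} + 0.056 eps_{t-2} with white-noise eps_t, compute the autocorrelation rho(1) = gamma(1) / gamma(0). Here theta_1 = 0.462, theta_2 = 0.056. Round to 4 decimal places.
\rho(1) = 0.4010

For an MA(q) process with theta_0 = 1, the autocovariance is
  gamma(k) = sigma^2 * sum_{i=0..q-k} theta_i * theta_{i+k},
and rho(k) = gamma(k) / gamma(0). Sigma^2 cancels.
  numerator   = (1)*(0.462) + (0.462)*(0.056) = 0.487872.
  denominator = (1)^2 + (0.462)^2 + (0.056)^2 = 1.21658.
  rho(1) = 0.487872 / 1.21658 = 0.4010.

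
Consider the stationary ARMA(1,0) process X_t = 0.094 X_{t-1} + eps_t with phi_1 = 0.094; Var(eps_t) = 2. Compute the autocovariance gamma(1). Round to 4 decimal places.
\gamma(1) = 0.1897

Multiply the model equation by X_{t-k} and take expectations. With theta_0 = psi_0 = 1 and psi_j the MA(infinity) weights, this gives
  gamma(k) - sum_i phi_i gamma(k-i) = c_k,
  c_k = sigma^2 * sum_{j=k..q} theta_j psi_{j-k}   (c_k = 0 for k > q),
using gamma(-m) = gamma(m).
Pure AR (q = 0): c_0 = sigma^2 = 2, c_k = 0 for k >= 1.
Equations for k = 0 and k = 1 (AR order 1):
  gamma(0) = phi_1 gamma(1) + c_0
  gamma(1) = phi_1 gamma(0) + c_1
Substituting the second into the first: gamma(0) (1 - phi_1^2) = c_0 + phi_1 c_1, so
  gamma(0) = c_0 / (1 - phi_1^2) = 2 / (1 - (0.094)^2) = 2 / 0.991164 = 2.01783.
  gamma(1) = phi_1 gamma(0) = (0.094)(2.01783) = 0.189676.
Therefore gamma(1) = 0.1897 (to 4 decimal places).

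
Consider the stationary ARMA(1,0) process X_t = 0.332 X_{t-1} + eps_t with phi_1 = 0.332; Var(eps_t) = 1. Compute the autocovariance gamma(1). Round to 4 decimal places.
\gamma(1) = 0.3731

Multiply the model equation by X_{t-k} and take expectations. With theta_0 = psi_0 = 1 and psi_j the MA(infinity) weights, this gives
  gamma(k) - sum_i phi_i gamma(k-i) = c_k,
  c_k = sigma^2 * sum_{j=k..q} theta_j psi_{j-k}   (c_k = 0 for k > q),
using gamma(-m) = gamma(m).
Pure AR (q = 0): c_0 = sigma^2 = 1, c_k = 0 for k >= 1.
Equations for k = 0 and k = 1 (AR order 1):
  gamma(0) = phi_1 gamma(1) + c_0
  gamma(1) = phi_1 gamma(0) + c_1
Substituting the second into the first: gamma(0) (1 - phi_1^2) = c_0 + phi_1 c_1, so
  gamma(0) = c_0 / (1 - phi_1^2) = 1 / (1 - (0.332)^2) = 1 / 0.889776 = 1.123878.
  gamma(1) = phi_1 gamma(0) = (0.332)(1.123878) = 0.373128.
Therefore gamma(1) = 0.3731 (to 4 decimal places).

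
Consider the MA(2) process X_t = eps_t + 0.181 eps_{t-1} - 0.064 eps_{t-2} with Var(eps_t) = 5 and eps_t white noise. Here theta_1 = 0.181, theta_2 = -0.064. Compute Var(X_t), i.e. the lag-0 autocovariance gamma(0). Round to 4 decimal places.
\gamma(0) = 5.1843

For an MA(q) process X_t = eps_t + sum_i theta_i eps_{t-i} with
Var(eps_t) = sigma^2, the variance is
  gamma(0) = sigma^2 * (1 + sum_i theta_i^2).
  sum_i theta_i^2 = (0.181)^2 + (-0.064)^2 = 0.032761 + 0.004096 = 0.036857.
  gamma(0) = 5 * (1 + 0.036857) = 5 * 1.036857 = 5.184285, which rounds to 5.1843.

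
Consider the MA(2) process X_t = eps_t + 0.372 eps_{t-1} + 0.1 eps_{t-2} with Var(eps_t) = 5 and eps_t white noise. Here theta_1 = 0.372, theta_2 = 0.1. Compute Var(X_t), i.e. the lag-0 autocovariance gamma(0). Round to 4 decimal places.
\gamma(0) = 5.7419

For an MA(q) process X_t = eps_t + sum_i theta_i eps_{t-i} with
Var(eps_t) = sigma^2, the variance is
  gamma(0) = sigma^2 * (1 + sum_i theta_i^2).
  sum_i theta_i^2 = (0.372)^2 + (0.1)^2 = 0.138384 + 0.01 = 0.148384.
  gamma(0) = 5 * (1 + 0.148384) = 5 * 1.148384 = 5.74192, which rounds to 5.7419.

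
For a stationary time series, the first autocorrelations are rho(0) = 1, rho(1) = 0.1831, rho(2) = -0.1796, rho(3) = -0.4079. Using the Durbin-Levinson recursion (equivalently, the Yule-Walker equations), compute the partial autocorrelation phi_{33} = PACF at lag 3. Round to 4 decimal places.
\phi_{33} = -0.3561

The PACF at lag k is phi_{kk}, the last component of the solution
to the Yule-Walker system G_k phi = r_k where
  (G_k)_{ij} = rho(|i - j|), (r_k)_i = rho(i), i,j = 1..k.
Equivalently, Durbin-Levinson gives phi_{kk} iteratively:
  phi_{11} = rho(1)
  phi_{kk} = [rho(k) - sum_{j=1..k-1} phi_{k-1,j} rho(k-j)]
            / [1 - sum_{j=1..k-1} phi_{k-1,j} rho(j)],
  phi_{k,j} = phi_{k-1,j} - phi_{kk} phi_{k-1,k-j},  j = 1..k-1.
Step k = 1:
  phi_11 = rho(1) = 0.1831.
Step k = 2:
  phi_22 = [rho(2) - phi_11 rho(1)] / [1 - phi_11 rho(1)] = [-0.1796 - (0.1831)(0.1831)] / [1 - (0.1831)(0.1831)]
         = -0.21312561 / 0.96647439 = -0.220519.
  Update: phi_21 = phi_11 - phi_22 phi_11 = 0.1831 - (-0.220519)(0.1831) = 0.223477.
Step k = 3:
  phi_33 = [rho(3) - phi_21 rho(2) - phi_22 rho(1)] / [1 - phi_21 rho(1) - phi_22 rho(2)]
    numerator   = -0.4079 - (0.223477)(-0.1796) - (-0.220519)(0.1831) = -0.32738658
    denominator = 1 - (0.223477)(0.1831) - (-0.220519)(-0.1796) = 0.91947622
  phi_33 = -0.32738658 / 0.91947622 = -0.3561.
Therefore phi_{33} = -0.3561.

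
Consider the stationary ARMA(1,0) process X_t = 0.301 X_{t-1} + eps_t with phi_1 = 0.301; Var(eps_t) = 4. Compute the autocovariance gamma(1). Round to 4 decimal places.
\gamma(1) = 1.3240

Multiply the model equation by X_{t-k} and take expectations. With theta_0 = psi_0 = 1 and psi_j the MA(infinity) weights, this gives
  gamma(k) - sum_i phi_i gamma(k-i) = c_k,
  c_k = sigma^2 * sum_{j=k..q} theta_j psi_{j-k}   (c_k = 0 for k > q),
using gamma(-m) = gamma(m).
Pure AR (q = 0): c_0 = sigma^2 = 4, c_k = 0 for k >= 1.
Equations for k = 0 and k = 1 (AR order 1):
  gamma(0) = phi_1 gamma(1) + c_0
  gamma(1) = phi_1 gamma(0) + c_1
Substituting the second into the first: gamma(0) (1 - phi_1^2) = c_0 + phi_1 c_1, so
  gamma(0) = c_0 / (1 - phi_1^2) = 4 / (1 - (0.301)^2) = 4 / 0.909399 = 4.398509.
  gamma(1) = phi_1 gamma(0) = (0.301)(4.398509) = 1.323951.
Therefore gamma(1) = 1.3240 (to 4 decimal places).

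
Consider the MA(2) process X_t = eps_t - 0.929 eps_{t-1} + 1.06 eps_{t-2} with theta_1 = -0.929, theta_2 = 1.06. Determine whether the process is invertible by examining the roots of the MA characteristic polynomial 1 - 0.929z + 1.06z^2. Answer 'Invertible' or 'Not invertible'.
\text{Not invertible}

The MA(q) characteristic polynomial is P(z) = 1 - 0.929z + 1.06z^2.
Invertibility requires all roots to lie outside the unit circle, i.e. |z| > 1 for every root.
Set 1 + (-0.929) z + (1.06) z^2 = 0, i.e. a z^2 + b z + c = 0 with a = 1.06, b = -0.929, c = 1.
Discriminant D = b^2 - 4ac = (-0.929)^2 - 4*(1.06)*1 = 0.863041 - (4.24) = -3.376959.
D < 0, so the roots are the complex-conjugate pair z = (-b +/- i sqrt(-D)) / (2a) = 0.4382 +/- 0.8668i.
For a conjugate pair |z|^2 = z * conj(z) = (product of roots) = c/a = 1/(1.06) = 0.943396, so |z| = sqrt(0.943396) = 0.9713 for both roots.
Moduli of all roots: 0.9713, 0.9713.
All moduli strictly greater than 1? No.
Verdict: Not invertible.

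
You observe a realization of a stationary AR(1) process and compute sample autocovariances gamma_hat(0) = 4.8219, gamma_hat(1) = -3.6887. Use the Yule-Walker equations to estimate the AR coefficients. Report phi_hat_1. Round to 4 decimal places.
\hat\phi_{1} = -0.7650

The Yule-Walker equations for an AR(p) process read, in matrix form,
  Gamma_p phi = r_p,   with   (Gamma_p)_{ij} = gamma(|i - j|),
                       (r_p)_i = gamma(i),   i,j = 1..p.
Substitute the sample gammas (Toeplitz matrix and right-hand side of size 1):
  Gamma_p = [[4.8219]]
  r_p     = [-3.6887]
With p = 1 this is the single equation gamma(0) phi_1 = gamma(1):
  phi_hat_1 = gamma(1) / gamma(0) = -3.6887 / 4.8219 = -0.7650.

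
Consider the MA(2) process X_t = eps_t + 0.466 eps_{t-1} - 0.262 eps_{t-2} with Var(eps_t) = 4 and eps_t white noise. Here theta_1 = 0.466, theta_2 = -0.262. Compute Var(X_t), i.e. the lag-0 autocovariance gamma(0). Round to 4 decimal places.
\gamma(0) = 5.1432

For an MA(q) process X_t = eps_t + sum_i theta_i eps_{t-i} with
Var(eps_t) = sigma^2, the variance is
  gamma(0) = sigma^2 * (1 + sum_i theta_i^2).
  sum_i theta_i^2 = (0.466)^2 + (-0.262)^2 = 0.217156 + 0.068644 = 0.2858.
  gamma(0) = 4 * (1 + 0.2858) = 4 * 1.2858 = 5.1432.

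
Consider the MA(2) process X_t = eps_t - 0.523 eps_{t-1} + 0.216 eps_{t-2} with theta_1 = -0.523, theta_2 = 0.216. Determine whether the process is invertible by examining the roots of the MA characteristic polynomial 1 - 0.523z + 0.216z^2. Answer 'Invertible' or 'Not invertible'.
\text{Invertible}

The MA(q) characteristic polynomial is P(z) = 1 - 0.523z + 0.216z^2.
Invertibility requires all roots to lie outside the unit circle, i.e. |z| > 1 for every root.
Set 1 + (-0.523) z + (0.216) z^2 = 0, i.e. a z^2 + b z + c = 0 with a = 0.216, b = -0.523, c = 1.
Discriminant D = b^2 - 4ac = (-0.523)^2 - 4*(0.216)*1 = 0.273529 - (0.864) = -0.590471.
D < 0, so the roots are the complex-conjugate pair z = (-b +/- i sqrt(-D)) / (2a) = 1.2106 +/- 1.7788i.
For a conjugate pair |z|^2 = z * conj(z) = (product of roots) = c/a = 1/(0.216) = 4.62963, so |z| = sqrt(4.62963) = 2.1517 for both roots.
Moduli of all roots: 2.1517, 2.1517.
All moduli strictly greater than 1? Yes.
Verdict: Invertible.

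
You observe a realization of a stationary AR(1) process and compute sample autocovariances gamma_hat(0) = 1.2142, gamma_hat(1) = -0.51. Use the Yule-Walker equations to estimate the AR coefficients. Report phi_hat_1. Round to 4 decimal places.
\hat\phi_{1} = -0.4200

The Yule-Walker equations for an AR(p) process read, in matrix form,
  Gamma_p phi = r_p,   with   (Gamma_p)_{ij} = gamma(|i - j|),
                       (r_p)_i = gamma(i),   i,j = 1..p.
Substitute the sample gammas (Toeplitz matrix and right-hand side of size 1):
  Gamma_p = [[1.2142]]
  r_p     = [-0.51]
With p = 1 this is the single equation gamma(0) phi_1 = gamma(1):
  phi_hat_1 = gamma(1) / gamma(0) = -0.51 / 1.2142 = -0.4200.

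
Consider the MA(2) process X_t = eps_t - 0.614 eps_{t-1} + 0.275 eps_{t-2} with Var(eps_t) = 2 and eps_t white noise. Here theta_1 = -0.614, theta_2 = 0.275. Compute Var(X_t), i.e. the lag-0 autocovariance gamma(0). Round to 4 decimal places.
\gamma(0) = 2.9052

For an MA(q) process X_t = eps_t + sum_i theta_i eps_{t-i} with
Var(eps_t) = sigma^2, the variance is
  gamma(0) = sigma^2 * (1 + sum_i theta_i^2).
  sum_i theta_i^2 = (-0.614)^2 + (0.275)^2 = 0.376996 + 0.075625 = 0.452621.
  gamma(0) = 2 * (1 + 0.452621) = 2 * 1.452621 = 2.905242, which rounds to 2.9052.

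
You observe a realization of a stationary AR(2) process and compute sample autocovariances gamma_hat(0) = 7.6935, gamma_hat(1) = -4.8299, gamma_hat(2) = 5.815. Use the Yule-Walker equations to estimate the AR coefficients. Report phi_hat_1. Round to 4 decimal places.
\hat\phi_{1} = -0.2530

The Yule-Walker equations for an AR(p) process read, in matrix form,
  Gamma_p phi = r_p,   with   (Gamma_p)_{ij} = gamma(|i - j|),
                       (r_p)_i = gamma(i),   i,j = 1..p.
Substitute the sample gammas (Toeplitz matrix and right-hand side of size 2):
  Gamma_p = [[7.6935, -4.8299], [-4.8299, 7.6935]]
  r_p     = [-4.8299, 5.815]
Written out:
  7.6935 phi_1 - 4.8299 phi_2 = -4.8299
  -4.8299 phi_1 + 7.6935 phi_2 = 5.815
Solve by Cramer's rule:
  det = gamma(0)^2 - gamma(1)^2 = (7.6935)^2 - (-4.8299)^2 = 59.18994225 - 23.32793401 = 35.86200824
  phi_hat_1 = [gamma(1) gamma(0) - gamma(1) gamma(2)] / det = [(-4.8299)(7.6935) - (-4.8299)(5.815)] / 35.86200824 = -9.07296715 / 35.86200824 = -0.253
  phi_hat_2 = [gamma(0) gamma(2) - gamma(1)^2] / det = [(7.6935)(5.815) - (-4.8299)^2] / 35.86200824 = 21.40976849 / 35.86200824 = 0.597
So phi_hat = [-0.2530, 0.5970].
Therefore phi_hat_1 = -0.2530.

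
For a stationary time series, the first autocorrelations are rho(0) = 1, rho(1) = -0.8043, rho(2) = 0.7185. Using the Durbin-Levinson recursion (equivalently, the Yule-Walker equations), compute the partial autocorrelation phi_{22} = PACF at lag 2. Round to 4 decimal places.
\phi_{22} = 0.2028

The PACF at lag k is phi_{kk}, the last component of the solution
to the Yule-Walker system G_k phi = r_k where
  (G_k)_{ij} = rho(|i - j|), (r_k)_i = rho(i), i,j = 1..k.
Equivalently, Durbin-Levinson gives phi_{kk} iteratively:
  phi_{11} = rho(1)
  phi_{kk} = [rho(k) - sum_{j=1..k-1} phi_{k-1,j} rho(k-j)]
            / [1 - sum_{j=1..k-1} phi_{k-1,j} rho(j)],
  phi_{k,j} = phi_{k-1,j} - phi_{kk} phi_{k-1,k-j},  j = 1..k-1.
Step k = 1:
  phi_11 = rho(1) = -0.8043.
Step k = 2:
  phi_22 = [rho(2) - phi_11 rho(1)] / [1 - phi_11 rho(1)] = [0.7185 - (-0.8043)(-0.8043)] / [1 - (-0.8043)(-0.8043)]
         = 0.07160151 / 0.35310151 = 0.2028.
Therefore phi_{22} = 0.2028.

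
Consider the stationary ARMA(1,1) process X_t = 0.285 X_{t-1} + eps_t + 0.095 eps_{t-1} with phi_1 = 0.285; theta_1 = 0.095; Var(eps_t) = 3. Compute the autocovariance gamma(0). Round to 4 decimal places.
\gamma(0) = 3.4715

Multiply the model equation by X_{t-k} and take expectations. With theta_0 = psi_0 = 1 and psi_j the MA(infinity) weights, this gives
  gamma(k) - sum_i phi_i gamma(k-i) = c_k,
  c_k = sigma^2 * sum_{j=k..q} theta_j psi_{j-k}   (c_k = 0 for k > q),
using gamma(-m) = gamma(m).
psi-weights needed (psi_j = theta_j + sum_i phi_i psi_{j-i}):
  psi_1 = theta_1 + phi_1 = 0.095 + (0.285) = 0.38
Right-hand sides:
  c_0 = sigma^2 (1 + theta_1 psi_1) = 3 * (1 + (0.095)(0.38)) = 3 * 1.0361 = 3.1083
  c_1 = sigma^2 theta_1 = 3 * (0.095) = 0.285
  c_2 = 0
Equations for k = 0 and k = 1 (AR order 1):
  gamma(0) = phi_1 gamma(1) + c_0
  gamma(1) = phi_1 gamma(0) + c_1
Substituting the second into the first: gamma(0) (1 - phi_1^2) = c_0 + phi_1 c_1, so
  gamma(0) = (c_0 + phi_1 c_1) / (1 - phi_1^2) = (3.1083 + (0.285)(0.285)) / (1 - (0.285)^2) = 3.189525 / 0.918775 = 3.471497.
Therefore gamma(0) = 3.4715 (to 4 decimal places).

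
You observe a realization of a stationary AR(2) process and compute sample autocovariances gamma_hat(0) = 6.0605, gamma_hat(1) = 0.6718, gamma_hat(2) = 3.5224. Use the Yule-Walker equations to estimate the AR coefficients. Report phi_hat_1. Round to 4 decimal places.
\hat\phi_{1} = 0.0470

The Yule-Walker equations for an AR(p) process read, in matrix form,
  Gamma_p phi = r_p,   with   (Gamma_p)_{ij} = gamma(|i - j|),
                       (r_p)_i = gamma(i),   i,j = 1..p.
Substitute the sample gammas (Toeplitz matrix and right-hand side of size 2):
  Gamma_p = [[6.0605, 0.6718], [0.6718, 6.0605]]
  r_p     = [0.6718, 3.5224]
Written out:
  6.0605 phi_1 + 0.6718 phi_2 = 0.6718
  0.6718 phi_1 + 6.0605 phi_2 = 3.5224
Solve by Cramer's rule:
  det = gamma(0)^2 - gamma(1)^2 = (6.0605)^2 - (0.6718)^2 = 36.72966025 - 0.45131524 = 36.27834501
  phi_hat_1 = [gamma(1) gamma(0) - gamma(1) gamma(2)] / det = [(0.6718)(6.0605) - (0.6718)(3.5224)] / 36.27834501 = 1.70509558 / 36.27834501 = 0.047
  phi_hat_2 = [gamma(0) gamma(2) - gamma(1)^2] / det = [(6.0605)(3.5224) - (0.6718)^2] / 36.27834501 = 20.89618996 / 36.27834501 = 0.576
So phi_hat = [0.0470, 0.5760].
Therefore phi_hat_1 = 0.0470.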